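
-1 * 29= -29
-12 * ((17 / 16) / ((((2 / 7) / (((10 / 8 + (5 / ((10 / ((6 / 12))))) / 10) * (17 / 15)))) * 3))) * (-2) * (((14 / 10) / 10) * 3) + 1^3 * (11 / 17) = 12717587 / 680000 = 18.70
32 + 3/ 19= 611/ 19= 32.16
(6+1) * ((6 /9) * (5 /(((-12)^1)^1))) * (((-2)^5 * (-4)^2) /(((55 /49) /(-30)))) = -878080 /33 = -26608.48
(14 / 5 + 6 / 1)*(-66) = -2904 / 5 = -580.80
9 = 9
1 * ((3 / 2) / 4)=3 / 8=0.38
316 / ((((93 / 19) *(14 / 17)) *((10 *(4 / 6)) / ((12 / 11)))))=153102 / 11935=12.83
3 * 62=186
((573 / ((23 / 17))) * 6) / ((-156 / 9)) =-146.60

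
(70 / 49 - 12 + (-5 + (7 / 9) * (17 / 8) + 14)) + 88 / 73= 47345 / 36792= 1.29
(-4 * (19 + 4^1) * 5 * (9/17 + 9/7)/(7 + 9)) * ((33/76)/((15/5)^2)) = -2.52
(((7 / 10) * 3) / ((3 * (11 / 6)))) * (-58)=-22.15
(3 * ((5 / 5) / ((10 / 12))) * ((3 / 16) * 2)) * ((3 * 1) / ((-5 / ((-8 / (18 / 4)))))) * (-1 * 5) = -36 / 5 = -7.20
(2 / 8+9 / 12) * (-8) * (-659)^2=-3474248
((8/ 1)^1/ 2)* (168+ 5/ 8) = 1349/ 2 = 674.50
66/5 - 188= -874/5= -174.80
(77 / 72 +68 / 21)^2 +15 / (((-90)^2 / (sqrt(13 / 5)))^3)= 13*sqrt(65) / 885735000000 +4713241 / 254016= 18.55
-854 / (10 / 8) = -3416 / 5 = -683.20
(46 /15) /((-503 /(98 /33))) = -4508 /248985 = -0.02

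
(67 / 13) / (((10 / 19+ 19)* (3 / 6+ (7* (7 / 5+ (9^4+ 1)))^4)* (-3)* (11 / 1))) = -1591250 / 886439021621207658711160053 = -0.00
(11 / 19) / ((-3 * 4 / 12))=-11 / 19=-0.58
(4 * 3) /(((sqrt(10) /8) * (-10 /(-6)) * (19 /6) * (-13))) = -864 * sqrt(10) /6175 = -0.44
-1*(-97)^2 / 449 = -9409 / 449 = -20.96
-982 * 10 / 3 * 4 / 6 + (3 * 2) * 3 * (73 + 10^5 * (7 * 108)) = 12247192186 / 9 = 1360799131.78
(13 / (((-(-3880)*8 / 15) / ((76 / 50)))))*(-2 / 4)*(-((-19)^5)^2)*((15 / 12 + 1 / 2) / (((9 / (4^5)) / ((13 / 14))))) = 39373707507598022 / 7275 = 5412193471834.78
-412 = -412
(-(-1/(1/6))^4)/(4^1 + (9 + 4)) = -1296/17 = -76.24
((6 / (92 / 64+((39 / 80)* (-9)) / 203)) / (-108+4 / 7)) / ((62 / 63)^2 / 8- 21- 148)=169198470 / 724384201399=0.00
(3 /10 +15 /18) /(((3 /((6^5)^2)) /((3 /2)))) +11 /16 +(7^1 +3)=2741134167 /80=34264177.09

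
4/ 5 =0.80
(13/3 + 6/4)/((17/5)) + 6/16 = 853/408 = 2.09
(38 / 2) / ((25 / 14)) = 266 / 25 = 10.64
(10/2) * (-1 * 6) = -30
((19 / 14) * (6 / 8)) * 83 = 84.48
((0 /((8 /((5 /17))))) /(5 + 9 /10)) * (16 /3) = 0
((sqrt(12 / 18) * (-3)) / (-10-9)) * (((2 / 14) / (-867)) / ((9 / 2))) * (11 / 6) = -11 * sqrt(6) / 3113397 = -0.00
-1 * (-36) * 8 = 288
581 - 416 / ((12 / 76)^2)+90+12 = -144029 / 9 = -16003.22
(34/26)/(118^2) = 17/181012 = 0.00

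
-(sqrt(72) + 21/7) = -6 *sqrt(2) - 3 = -11.49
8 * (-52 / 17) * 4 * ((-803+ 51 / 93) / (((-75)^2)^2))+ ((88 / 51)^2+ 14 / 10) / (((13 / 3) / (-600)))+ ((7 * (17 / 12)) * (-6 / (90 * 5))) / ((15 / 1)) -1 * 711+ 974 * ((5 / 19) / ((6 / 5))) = -7924451086563079 / 7181198437500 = -1103.50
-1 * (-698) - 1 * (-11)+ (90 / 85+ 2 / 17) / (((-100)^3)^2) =602650000000001 / 850000000000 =709.00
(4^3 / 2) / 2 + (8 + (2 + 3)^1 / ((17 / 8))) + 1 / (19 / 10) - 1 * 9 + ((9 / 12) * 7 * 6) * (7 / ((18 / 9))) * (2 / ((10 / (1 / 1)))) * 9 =1397487 / 6460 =216.33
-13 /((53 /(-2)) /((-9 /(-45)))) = 26 /265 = 0.10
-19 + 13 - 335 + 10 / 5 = -339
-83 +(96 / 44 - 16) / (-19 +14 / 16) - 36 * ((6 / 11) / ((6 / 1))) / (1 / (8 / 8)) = -12399 / 145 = -85.51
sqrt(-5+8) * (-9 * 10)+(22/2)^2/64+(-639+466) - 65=-15111/64 - 90 * sqrt(3)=-391.99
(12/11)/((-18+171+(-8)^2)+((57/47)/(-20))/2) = 22560/4486933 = 0.01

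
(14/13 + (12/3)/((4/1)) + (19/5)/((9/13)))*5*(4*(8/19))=141632/2223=63.71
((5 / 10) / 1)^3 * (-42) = -21 / 4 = -5.25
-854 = -854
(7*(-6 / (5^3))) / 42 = -1 / 125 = -0.01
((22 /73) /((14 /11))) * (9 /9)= 121 /511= 0.24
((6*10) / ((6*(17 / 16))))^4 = 655360000 / 83521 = 7846.65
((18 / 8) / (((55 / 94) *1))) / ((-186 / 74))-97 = -335987 / 3410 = -98.53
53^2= 2809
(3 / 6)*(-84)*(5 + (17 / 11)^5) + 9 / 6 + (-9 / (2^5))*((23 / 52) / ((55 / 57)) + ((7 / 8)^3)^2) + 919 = 339.96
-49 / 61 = -0.80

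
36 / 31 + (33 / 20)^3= 1402047 / 248000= 5.65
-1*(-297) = 297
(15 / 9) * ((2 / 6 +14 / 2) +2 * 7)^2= 20480 / 27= 758.52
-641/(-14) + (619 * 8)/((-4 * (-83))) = 70535/1162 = 60.70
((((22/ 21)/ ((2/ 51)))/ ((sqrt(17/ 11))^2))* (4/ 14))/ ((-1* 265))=-242/ 12985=-0.02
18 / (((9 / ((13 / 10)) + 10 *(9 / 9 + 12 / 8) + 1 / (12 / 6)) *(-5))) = -156 / 1405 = -0.11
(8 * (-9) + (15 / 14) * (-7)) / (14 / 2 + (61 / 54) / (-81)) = -347733 / 30557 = -11.38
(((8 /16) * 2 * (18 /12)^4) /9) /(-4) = -9 /64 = -0.14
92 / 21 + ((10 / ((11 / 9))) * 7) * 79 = 1046182 / 231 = 4528.93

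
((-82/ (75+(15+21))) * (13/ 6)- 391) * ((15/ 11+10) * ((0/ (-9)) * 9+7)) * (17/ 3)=-1944698000/ 10989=-176967.69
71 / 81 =0.88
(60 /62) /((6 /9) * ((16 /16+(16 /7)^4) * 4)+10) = 108045 /9540653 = 0.01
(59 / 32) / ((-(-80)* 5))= 59 / 12800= 0.00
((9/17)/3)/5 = 3/85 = 0.04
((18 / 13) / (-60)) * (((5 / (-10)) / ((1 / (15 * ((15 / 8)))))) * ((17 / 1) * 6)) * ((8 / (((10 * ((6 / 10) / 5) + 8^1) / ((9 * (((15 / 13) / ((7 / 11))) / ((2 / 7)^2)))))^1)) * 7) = 2504935125 / 62192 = 40277.45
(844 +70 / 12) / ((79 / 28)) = 71386 / 237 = 301.21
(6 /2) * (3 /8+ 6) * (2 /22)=153 /88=1.74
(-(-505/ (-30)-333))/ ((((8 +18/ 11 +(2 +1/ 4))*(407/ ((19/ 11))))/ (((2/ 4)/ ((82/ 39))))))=468559/ 17454602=0.03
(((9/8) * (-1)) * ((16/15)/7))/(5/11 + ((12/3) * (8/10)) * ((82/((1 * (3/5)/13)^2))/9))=-5346/426840575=-0.00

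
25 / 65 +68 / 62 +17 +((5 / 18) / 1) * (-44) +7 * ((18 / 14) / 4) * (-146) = -2337535 / 7254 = -322.24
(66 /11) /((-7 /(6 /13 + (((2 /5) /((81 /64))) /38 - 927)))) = 185370886 /233415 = 794.17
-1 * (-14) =14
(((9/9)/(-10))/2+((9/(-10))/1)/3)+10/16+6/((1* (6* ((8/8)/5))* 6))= 133/120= 1.11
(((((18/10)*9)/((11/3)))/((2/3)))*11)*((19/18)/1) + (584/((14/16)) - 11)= 102673/140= 733.38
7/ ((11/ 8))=56/ 11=5.09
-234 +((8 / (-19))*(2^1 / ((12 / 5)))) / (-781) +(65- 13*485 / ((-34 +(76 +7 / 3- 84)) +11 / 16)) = -603568583 / 83291307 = -7.25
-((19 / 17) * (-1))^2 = -361 / 289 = -1.25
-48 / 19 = -2.53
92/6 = 15.33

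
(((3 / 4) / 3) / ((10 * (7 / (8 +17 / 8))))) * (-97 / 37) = -7857 / 82880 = -0.09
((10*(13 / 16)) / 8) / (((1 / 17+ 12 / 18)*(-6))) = -1105 / 4736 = -0.23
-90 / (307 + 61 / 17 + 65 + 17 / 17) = -255 / 1067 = -0.24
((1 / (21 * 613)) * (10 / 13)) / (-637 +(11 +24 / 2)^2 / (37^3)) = -253265 / 2699793889884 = -0.00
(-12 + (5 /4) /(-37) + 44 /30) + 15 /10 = -20129 /2220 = -9.07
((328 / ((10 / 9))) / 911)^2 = 2178576 / 20748025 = 0.11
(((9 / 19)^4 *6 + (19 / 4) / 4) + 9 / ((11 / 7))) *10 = 827645365 / 11468248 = 72.17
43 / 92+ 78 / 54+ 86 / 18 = 5539 / 828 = 6.69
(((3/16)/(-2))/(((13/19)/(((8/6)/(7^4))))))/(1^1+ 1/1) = -19/499408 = -0.00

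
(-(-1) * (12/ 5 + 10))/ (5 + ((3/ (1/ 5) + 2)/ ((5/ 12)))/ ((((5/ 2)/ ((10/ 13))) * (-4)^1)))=806/ 121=6.66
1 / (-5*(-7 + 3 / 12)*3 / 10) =8 / 81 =0.10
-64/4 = -16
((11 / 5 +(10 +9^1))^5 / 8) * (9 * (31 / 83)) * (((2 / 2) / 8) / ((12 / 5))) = 38892180849 / 415000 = 93716.10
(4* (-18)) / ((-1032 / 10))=30 / 43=0.70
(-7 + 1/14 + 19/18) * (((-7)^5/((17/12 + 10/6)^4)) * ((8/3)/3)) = 49172480/50653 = 970.77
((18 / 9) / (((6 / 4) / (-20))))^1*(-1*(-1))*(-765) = 20400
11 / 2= 5.50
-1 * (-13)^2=-169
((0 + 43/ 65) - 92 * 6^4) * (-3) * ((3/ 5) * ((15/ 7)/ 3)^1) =69750333/ 455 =153297.44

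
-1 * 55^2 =-3025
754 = 754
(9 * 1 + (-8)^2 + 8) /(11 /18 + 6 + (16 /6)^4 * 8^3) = 13122 /4195375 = 0.00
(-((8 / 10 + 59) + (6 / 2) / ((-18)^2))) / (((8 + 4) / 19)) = -613643 / 6480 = -94.70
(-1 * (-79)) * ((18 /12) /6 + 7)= 2291 /4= 572.75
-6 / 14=-3 / 7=-0.43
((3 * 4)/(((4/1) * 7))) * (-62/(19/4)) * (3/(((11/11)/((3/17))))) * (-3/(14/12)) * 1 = 120528/15827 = 7.62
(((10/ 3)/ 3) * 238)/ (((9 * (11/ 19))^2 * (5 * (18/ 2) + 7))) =214795/ 1146717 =0.19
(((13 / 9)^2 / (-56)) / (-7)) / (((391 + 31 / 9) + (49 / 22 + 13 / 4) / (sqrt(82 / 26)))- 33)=5454688954 / 370394306707131- 448019 * sqrt(533) / 82309845934918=0.00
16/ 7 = 2.29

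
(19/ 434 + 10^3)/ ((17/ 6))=1302057/ 3689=352.96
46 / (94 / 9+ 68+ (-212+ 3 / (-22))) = -9108 / 26471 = -0.34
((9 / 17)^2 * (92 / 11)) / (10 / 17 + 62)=1863 / 49742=0.04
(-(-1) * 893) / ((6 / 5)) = 4465 / 6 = 744.17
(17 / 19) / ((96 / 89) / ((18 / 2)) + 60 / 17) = 77163 / 314716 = 0.25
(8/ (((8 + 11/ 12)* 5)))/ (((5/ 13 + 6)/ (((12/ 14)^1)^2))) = 44928/ 2175845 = 0.02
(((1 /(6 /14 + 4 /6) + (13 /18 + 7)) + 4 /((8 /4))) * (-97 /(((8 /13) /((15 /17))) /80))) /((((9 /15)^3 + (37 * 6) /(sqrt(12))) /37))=8714540625 /37844522 - 13434916796875 * sqrt(3) /340600698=-68090.08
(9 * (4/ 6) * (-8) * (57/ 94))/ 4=-342/ 47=-7.28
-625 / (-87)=625 / 87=7.18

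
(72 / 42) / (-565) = -12 / 3955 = -0.00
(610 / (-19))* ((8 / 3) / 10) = -488 / 57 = -8.56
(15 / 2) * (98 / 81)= 245 / 27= 9.07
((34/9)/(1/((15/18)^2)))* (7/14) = 425/324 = 1.31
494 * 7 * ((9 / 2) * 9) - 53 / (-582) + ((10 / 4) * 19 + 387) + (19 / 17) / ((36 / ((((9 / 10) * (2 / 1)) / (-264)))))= 407717096719 / 2902240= 140483.59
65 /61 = 1.07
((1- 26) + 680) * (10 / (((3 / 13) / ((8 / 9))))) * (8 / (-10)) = -544960 / 27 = -20183.70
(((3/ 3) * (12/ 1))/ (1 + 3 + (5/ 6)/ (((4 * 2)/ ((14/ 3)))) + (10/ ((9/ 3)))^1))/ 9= 96/ 563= 0.17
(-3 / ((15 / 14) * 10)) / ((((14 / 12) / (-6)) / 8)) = 288 / 25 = 11.52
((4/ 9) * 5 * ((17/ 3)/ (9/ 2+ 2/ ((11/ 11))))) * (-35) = -23800/ 351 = -67.81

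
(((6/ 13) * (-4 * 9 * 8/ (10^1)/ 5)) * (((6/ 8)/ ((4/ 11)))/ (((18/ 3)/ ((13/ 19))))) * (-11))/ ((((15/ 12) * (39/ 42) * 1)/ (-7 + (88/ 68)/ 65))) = -1411108776/ 34116875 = -41.36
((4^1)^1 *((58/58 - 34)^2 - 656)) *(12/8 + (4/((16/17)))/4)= 17753/4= 4438.25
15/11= 1.36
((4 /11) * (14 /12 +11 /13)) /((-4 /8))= -628 /429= -1.46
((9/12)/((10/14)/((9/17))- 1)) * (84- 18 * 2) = 1134/11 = 103.09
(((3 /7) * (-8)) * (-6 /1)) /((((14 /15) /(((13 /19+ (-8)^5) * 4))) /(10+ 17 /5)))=-36039853152 /931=-38710905.64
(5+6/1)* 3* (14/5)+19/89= 41213/445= 92.61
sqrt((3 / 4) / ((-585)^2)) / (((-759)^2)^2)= sqrt(3) / 388287102716370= 0.00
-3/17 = -0.18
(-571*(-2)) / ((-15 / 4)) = -4568 / 15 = -304.53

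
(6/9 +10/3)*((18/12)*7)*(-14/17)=-588/17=-34.59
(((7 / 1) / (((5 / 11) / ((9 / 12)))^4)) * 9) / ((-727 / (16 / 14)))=-10673289 / 14540000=-0.73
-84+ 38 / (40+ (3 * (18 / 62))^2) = -3253678 / 39169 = -83.07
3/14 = 0.21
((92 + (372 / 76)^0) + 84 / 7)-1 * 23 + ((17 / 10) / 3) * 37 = 102.97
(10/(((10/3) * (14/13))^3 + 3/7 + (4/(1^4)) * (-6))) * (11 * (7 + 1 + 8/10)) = 401945544/9420365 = 42.67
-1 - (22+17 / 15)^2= -120634 / 225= -536.15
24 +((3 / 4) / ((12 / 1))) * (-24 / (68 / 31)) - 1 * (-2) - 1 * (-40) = 8883 / 136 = 65.32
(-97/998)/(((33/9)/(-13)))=0.34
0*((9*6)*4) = 0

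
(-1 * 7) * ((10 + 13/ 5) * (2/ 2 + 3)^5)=-451584/ 5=-90316.80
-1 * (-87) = 87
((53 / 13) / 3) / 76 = 53 / 2964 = 0.02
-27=-27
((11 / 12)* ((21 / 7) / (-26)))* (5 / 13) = -55 / 1352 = -0.04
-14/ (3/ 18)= -84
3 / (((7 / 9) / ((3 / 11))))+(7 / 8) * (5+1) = 6.30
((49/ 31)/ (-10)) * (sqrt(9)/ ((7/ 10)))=-21/ 31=-0.68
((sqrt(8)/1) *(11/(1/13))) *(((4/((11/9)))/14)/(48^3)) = 13 *sqrt(2)/21504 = 0.00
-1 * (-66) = 66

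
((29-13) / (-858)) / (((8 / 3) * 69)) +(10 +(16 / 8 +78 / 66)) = 11824 / 897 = 13.18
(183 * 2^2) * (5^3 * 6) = 549000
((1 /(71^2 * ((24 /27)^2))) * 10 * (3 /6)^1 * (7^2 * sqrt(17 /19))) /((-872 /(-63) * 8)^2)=78764805 * sqrt(323) /298306843181056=0.00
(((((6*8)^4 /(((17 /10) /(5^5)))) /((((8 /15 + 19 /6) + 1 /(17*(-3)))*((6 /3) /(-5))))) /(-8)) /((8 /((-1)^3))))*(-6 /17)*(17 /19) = 1166400000000 /35663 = 32706166.05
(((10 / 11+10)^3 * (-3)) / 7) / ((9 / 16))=-9216000 / 9317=-989.16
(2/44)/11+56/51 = 13603/12342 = 1.10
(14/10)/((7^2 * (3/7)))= 1/15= 0.07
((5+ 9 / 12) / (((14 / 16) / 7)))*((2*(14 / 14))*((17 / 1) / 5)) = 312.80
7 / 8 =0.88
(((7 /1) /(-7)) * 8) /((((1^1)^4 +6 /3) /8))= -64 /3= -21.33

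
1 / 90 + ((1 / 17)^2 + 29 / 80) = 78461 / 208080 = 0.38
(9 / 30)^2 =0.09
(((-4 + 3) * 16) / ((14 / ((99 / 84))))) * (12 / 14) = -1.15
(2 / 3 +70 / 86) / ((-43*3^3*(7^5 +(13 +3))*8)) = -0.00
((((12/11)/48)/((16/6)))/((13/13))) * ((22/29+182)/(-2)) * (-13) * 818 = 21135075/2552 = 8281.77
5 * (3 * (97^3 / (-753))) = -4563365 / 251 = -18180.74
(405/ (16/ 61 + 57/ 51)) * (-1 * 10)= -2934.91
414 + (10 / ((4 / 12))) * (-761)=-22416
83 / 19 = 4.37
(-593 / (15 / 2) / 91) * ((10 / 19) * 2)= -4744 / 5187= -0.91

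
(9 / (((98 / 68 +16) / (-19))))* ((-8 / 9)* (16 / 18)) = 41344 / 5337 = 7.75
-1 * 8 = -8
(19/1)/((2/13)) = 247/2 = 123.50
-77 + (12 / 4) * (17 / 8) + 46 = -197 / 8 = -24.62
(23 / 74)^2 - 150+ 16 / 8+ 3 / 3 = -804443 / 5476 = -146.90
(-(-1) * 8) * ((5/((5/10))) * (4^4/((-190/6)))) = -12288/19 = -646.74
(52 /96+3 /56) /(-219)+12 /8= 6886 /4599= 1.50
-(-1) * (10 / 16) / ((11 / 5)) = 25 / 88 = 0.28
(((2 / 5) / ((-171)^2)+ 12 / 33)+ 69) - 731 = -1064079968 / 1608255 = -661.64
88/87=1.01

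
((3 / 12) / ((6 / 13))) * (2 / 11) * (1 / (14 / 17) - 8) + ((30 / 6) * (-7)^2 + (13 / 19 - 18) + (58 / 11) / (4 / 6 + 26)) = 9972407 / 43890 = 227.21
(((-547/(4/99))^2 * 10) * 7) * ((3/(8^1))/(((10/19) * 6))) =390028805397/256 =1523550021.08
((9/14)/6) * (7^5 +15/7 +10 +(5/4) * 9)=1803.26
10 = 10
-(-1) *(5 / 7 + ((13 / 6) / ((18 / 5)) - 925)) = -698305 / 756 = -923.68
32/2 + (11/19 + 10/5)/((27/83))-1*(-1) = 12788/513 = 24.93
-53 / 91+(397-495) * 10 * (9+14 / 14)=-891853 / 91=-9800.58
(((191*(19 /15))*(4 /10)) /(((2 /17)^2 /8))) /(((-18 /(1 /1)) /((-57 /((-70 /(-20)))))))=79707356 /1575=50607.85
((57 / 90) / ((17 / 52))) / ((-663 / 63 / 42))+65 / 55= -104107 / 15895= -6.55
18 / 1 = 18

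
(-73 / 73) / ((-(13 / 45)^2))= 2025 / 169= 11.98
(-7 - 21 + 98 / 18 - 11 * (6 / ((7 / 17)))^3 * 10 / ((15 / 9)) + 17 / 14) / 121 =-1260846865 / 747054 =-1687.76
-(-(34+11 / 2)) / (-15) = -79 / 30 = -2.63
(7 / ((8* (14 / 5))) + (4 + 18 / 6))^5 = 21924480357 / 1048576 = 20908.81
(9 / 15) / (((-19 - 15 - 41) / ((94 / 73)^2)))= -8836 / 666125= -0.01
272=272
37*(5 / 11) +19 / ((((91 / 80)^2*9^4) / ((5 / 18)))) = 90465526265 / 5378832459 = 16.82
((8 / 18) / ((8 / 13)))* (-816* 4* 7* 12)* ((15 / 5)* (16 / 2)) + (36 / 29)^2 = -3996753648 / 841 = -4752382.46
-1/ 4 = -0.25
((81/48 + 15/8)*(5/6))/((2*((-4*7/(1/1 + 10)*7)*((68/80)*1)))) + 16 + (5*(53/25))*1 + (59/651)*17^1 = 695180743/24790080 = 28.04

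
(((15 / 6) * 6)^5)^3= 437893890380859375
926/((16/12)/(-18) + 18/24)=100008/73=1369.97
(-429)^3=-78953589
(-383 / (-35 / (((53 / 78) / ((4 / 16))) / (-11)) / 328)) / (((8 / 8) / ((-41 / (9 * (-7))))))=-545961904 / 945945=-577.16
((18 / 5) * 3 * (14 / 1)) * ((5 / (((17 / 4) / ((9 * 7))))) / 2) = 5603.29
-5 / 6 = -0.83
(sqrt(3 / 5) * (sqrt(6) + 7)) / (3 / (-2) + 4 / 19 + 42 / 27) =27.51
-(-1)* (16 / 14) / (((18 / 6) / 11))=4.19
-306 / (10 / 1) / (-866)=153 / 4330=0.04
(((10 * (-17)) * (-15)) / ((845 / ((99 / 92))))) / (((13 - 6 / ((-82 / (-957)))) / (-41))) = 42436845 / 18175612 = 2.33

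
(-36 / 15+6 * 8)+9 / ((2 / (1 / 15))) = 459 / 10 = 45.90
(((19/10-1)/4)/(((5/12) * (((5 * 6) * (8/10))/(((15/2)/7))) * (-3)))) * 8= -9/140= -0.06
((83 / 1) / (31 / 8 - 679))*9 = -5976 / 5401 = -1.11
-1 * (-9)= 9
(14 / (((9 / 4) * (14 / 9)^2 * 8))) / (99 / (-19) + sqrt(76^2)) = 171 / 37660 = 0.00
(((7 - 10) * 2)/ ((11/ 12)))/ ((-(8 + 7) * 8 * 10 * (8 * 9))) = 1/ 13200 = 0.00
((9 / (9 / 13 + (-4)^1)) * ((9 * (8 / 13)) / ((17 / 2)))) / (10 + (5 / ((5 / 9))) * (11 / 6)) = -2592 / 38743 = -0.07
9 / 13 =0.69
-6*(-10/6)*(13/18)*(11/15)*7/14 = 143/54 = 2.65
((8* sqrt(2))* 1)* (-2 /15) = -16* sqrt(2) /15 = -1.51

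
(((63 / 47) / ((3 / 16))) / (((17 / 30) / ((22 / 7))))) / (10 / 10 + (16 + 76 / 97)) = 204864 / 91885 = 2.23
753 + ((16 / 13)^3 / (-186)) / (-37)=5692589429 / 7559877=753.00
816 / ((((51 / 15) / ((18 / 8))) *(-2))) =-270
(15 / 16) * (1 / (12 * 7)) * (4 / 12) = 5 / 1344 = 0.00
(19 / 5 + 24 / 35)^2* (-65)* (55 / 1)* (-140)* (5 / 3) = 352480700 / 21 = 16784795.24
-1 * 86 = -86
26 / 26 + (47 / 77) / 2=1.31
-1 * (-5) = 5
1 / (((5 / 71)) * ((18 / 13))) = 923 / 90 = 10.26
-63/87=-21/29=-0.72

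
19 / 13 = 1.46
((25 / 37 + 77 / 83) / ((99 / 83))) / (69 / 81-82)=-14772 / 891737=-0.02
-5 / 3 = -1.67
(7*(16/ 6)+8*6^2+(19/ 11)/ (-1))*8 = 80504/ 33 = 2439.52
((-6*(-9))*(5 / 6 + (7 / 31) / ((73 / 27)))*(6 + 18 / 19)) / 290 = 7394706 / 6234565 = 1.19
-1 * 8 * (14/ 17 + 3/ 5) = -968/ 85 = -11.39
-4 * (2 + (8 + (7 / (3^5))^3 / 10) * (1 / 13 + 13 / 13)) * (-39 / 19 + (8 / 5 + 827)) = -35096.48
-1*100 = -100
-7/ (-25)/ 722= 7/ 18050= 0.00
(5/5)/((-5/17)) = -17/5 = -3.40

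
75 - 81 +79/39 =-155/39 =-3.97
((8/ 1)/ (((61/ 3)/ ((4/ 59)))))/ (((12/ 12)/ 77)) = 7392/ 3599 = 2.05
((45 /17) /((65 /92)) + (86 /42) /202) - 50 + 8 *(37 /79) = -3147330787 /74061078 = -42.50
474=474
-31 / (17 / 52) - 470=-9602 / 17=-564.82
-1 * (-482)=482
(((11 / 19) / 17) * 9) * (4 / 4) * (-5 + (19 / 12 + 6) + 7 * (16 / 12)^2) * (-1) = -5951 / 1292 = -4.61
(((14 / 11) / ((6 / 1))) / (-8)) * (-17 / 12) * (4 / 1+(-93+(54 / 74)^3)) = -267061823 / 80234352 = -3.33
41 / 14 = 2.93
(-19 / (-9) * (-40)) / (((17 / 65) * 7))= -49400 / 1071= -46.13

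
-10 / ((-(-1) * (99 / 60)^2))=-4000 / 1089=-3.67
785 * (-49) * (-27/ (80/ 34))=3531087/ 8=441385.88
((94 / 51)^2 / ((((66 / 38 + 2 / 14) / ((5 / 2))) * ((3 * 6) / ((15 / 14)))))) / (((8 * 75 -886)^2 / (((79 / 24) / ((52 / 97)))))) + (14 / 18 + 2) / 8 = 5531857919773 / 15930824532480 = 0.35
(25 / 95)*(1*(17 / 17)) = 5 / 19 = 0.26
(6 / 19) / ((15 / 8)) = 16 / 95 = 0.17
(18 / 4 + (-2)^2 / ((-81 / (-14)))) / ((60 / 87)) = 24389 / 3240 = 7.53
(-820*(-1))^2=672400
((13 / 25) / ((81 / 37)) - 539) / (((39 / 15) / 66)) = -24001868 / 1755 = -13676.28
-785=-785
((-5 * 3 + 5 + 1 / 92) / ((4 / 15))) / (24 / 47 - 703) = 647895 / 12150256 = 0.05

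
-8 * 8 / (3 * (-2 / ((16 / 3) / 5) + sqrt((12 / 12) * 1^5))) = 512 / 21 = 24.38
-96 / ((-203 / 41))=3936 / 203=19.39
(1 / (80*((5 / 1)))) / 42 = 1 / 16800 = 0.00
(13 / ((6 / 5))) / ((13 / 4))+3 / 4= 49 / 12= 4.08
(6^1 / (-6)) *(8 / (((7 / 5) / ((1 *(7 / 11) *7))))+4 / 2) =-302 / 11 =-27.45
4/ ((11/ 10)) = 40/ 11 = 3.64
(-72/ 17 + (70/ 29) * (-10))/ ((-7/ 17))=13988/ 203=68.91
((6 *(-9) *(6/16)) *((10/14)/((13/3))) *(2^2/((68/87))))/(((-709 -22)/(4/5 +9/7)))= 1543293/31663996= 0.05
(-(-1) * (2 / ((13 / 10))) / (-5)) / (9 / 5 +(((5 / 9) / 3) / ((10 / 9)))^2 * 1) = -720 / 4277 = -0.17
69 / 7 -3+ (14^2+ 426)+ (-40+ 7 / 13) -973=-34908 / 91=-383.60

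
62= 62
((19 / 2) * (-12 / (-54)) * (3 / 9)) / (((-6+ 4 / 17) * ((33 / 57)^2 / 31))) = -3614693 / 320166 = -11.29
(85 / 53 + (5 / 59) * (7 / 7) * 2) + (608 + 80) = 2156921 / 3127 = 689.77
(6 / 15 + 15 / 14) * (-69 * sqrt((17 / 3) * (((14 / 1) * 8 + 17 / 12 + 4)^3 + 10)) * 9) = -120819 * sqrt(164545777) / 560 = -2767518.80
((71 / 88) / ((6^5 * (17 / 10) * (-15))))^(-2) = 304479606030336 / 5041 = 60400635990.94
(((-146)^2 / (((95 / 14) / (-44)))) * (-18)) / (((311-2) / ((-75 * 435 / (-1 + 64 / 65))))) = 33414236856000 / 1957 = 17074214029.64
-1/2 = -0.50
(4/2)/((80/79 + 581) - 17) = 79/22318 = 0.00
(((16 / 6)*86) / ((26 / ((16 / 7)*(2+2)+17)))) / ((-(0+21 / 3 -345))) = 0.68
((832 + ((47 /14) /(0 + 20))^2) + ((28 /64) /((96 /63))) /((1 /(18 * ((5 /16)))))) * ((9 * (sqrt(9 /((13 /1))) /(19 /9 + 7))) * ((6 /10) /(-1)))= -3049325316279 * sqrt(13) /26743808000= -411.10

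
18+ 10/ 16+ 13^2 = 1501/ 8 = 187.62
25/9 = 2.78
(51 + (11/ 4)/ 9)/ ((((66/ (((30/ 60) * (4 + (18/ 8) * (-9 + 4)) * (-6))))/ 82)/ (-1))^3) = -3104648654843/ 3066624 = -1012399.52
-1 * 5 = -5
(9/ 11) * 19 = 171/ 11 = 15.55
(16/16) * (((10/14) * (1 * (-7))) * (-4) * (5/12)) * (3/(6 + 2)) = 25/8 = 3.12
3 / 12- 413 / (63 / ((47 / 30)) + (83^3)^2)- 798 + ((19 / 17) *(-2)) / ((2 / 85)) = -54872691451959687 / 61464790200932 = -892.75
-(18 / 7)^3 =-5832 / 343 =-17.00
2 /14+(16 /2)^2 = 64.14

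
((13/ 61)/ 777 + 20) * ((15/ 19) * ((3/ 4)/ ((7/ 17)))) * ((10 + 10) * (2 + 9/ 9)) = 3625920225/ 2101267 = 1725.59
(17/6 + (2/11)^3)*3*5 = 113375/2662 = 42.59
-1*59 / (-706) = 59 / 706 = 0.08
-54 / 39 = -18 / 13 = -1.38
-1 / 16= -0.06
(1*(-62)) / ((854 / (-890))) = 27590 / 427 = 64.61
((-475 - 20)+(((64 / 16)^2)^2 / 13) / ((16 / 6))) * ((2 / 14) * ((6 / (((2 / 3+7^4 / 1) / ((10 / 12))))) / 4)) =-19017 / 524524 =-0.04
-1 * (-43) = 43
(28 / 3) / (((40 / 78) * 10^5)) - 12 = -5999909 / 500000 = -12.00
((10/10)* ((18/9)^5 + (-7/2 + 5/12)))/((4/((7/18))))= 2429/864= 2.81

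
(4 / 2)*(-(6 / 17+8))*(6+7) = -3692 / 17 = -217.18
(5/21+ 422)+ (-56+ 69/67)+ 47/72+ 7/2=12542135/33768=371.42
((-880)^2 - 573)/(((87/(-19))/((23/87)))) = -338162399/7569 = -44677.29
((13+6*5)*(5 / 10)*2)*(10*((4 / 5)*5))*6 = 10320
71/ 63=1.13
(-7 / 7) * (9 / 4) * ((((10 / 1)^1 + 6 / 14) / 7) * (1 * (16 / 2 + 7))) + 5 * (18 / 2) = -1035 / 196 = -5.28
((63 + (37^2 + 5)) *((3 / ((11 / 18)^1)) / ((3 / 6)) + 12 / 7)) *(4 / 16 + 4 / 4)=1595070 / 77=20715.19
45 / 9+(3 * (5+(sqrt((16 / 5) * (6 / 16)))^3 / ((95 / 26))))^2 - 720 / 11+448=646.09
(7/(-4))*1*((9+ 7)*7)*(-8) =1568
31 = 31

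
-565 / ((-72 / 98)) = 27685 / 36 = 769.03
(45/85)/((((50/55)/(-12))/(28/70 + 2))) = -16.77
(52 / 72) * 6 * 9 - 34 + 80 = 85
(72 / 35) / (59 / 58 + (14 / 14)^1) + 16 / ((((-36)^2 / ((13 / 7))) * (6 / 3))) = 10859 / 10530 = 1.03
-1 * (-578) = 578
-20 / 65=-4 / 13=-0.31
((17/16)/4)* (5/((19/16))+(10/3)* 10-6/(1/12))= -8347/912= -9.15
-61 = -61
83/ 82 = 1.01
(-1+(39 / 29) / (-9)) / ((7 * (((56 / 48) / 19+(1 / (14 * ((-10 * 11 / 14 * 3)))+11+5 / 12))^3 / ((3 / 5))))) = -39438701280000 / 604854975073040419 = -0.00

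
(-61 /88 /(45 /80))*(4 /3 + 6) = -244 /27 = -9.04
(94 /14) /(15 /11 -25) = -517 /1820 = -0.28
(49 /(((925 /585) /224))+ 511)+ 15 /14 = 19304953 /2590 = 7453.65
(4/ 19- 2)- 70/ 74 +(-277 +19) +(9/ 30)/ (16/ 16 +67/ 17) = -51311209/ 196840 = -260.67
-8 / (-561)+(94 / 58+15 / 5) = 75406 / 16269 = 4.63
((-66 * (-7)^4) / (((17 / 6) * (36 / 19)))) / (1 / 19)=-9534371 / 17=-560845.35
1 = 1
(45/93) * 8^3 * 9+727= 91657/31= 2956.68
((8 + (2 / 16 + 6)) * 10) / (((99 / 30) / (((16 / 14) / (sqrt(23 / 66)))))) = 11300 * sqrt(1518) / 5313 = 82.87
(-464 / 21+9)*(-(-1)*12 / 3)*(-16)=17600 / 21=838.10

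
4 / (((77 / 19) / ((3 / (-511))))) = -228 / 39347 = -0.01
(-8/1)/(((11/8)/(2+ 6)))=-512/11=-46.55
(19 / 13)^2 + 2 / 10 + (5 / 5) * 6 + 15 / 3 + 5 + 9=23099 / 845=27.34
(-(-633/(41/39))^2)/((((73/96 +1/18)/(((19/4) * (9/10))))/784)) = -2941381170576576/1975175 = -1489174969.60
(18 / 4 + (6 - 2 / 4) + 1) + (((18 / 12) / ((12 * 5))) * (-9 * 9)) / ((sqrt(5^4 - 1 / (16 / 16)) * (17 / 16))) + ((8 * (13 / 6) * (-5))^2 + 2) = 67717 / 9 - 27 * sqrt(39) / 2210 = 7524.03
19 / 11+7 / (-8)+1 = 163 / 88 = 1.85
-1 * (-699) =699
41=41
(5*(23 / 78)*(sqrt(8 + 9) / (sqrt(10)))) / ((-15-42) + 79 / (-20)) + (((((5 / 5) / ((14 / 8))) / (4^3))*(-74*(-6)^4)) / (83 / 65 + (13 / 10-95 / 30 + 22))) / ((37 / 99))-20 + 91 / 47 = -34360059 / 274715-5*sqrt(170) / 2067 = -125.11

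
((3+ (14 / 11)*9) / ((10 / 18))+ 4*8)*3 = 9573 / 55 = 174.05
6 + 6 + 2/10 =61/5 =12.20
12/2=6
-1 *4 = -4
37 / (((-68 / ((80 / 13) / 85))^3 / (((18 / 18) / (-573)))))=2368 / 30386327000289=0.00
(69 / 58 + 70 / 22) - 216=-135019 / 638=-211.63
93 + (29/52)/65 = 314369/3380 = 93.01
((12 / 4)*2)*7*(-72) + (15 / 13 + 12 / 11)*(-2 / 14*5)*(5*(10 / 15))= -3032374 / 1001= -3029.34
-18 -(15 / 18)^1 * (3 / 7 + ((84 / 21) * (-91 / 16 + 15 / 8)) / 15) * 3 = -2777 / 168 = -16.53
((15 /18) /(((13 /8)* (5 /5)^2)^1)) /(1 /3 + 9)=5 /91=0.05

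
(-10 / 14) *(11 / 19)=-55 / 133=-0.41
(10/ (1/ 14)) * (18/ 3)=840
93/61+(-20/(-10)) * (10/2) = 11.52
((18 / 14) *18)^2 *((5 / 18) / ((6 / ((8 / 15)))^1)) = 648 / 49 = 13.22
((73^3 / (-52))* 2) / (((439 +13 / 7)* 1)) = -2723119 / 80236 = -33.94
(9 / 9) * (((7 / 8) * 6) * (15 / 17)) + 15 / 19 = 7005 / 1292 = 5.42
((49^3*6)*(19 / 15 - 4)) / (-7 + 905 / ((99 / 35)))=-68219613 / 11065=-6165.35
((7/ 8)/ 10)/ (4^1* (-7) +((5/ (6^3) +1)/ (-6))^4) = -1234235584512/ 394943459827435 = -0.00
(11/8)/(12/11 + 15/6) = 121/316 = 0.38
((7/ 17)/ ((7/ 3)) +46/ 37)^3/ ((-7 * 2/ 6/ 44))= -94000098324/ 1742007323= -53.96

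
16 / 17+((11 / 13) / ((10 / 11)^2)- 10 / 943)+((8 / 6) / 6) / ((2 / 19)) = 4.07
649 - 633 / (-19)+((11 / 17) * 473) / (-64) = 14005975 / 20672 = 677.53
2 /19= 0.11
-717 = -717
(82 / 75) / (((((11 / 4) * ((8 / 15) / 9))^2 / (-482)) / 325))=-780351975 / 121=-6449189.88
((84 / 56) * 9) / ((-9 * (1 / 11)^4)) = -43923 / 2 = -21961.50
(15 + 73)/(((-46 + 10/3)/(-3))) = 99/16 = 6.19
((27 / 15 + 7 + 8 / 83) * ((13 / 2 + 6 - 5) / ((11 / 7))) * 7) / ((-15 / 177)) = -16010358 / 4565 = -3507.20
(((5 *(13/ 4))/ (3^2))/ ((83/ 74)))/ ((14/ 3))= 2405/ 6972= 0.34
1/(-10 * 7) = -1/70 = -0.01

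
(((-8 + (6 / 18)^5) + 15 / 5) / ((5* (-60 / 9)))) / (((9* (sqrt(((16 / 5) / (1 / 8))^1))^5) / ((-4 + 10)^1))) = 607* sqrt(10) / 63700992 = 0.00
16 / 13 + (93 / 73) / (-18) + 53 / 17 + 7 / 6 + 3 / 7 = 663230 / 112931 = 5.87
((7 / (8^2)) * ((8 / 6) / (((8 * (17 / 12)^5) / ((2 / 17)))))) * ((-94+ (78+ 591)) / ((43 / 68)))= 20865600 / 61053851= 0.34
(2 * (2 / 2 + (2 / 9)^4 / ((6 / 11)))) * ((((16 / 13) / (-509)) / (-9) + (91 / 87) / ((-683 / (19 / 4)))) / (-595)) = 38442652153 / 1625218203846510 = 0.00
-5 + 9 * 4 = 31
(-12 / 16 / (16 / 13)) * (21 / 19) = -819 / 1216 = -0.67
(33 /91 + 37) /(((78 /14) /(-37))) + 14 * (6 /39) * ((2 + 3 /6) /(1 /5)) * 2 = -98500 /507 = -194.28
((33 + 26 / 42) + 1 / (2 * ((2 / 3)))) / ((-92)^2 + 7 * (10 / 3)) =2887 / 712936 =0.00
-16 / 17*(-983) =15728 / 17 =925.18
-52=-52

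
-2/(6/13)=-13/3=-4.33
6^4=1296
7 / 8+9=79 / 8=9.88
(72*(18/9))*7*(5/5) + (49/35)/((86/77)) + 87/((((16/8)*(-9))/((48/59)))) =1005.32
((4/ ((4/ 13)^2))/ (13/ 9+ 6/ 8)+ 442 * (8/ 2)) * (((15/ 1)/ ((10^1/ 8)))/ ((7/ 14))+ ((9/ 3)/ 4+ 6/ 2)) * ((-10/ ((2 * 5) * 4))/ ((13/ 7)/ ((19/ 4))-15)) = 2084432259/ 2455952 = 848.73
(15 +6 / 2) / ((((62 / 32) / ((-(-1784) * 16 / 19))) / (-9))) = -125612.98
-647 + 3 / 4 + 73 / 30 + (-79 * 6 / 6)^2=335831 / 60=5597.18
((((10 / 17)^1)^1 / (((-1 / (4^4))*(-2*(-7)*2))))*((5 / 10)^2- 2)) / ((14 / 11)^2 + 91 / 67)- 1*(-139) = 58347029 / 410431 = 142.16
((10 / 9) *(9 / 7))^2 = 100 / 49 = 2.04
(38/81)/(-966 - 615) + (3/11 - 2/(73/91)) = -228363277/102832983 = -2.22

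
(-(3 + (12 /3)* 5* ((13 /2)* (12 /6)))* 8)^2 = 4426816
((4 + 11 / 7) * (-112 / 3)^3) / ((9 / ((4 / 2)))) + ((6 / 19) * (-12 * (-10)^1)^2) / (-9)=-99925376 / 1539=-64928.77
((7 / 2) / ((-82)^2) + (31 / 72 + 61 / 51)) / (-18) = -0.09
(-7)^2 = 49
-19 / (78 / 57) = -361 / 26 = -13.88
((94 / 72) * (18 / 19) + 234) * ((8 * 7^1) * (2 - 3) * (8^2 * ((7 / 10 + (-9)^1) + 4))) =3625282.02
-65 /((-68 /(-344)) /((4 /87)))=-22360 /1479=-15.12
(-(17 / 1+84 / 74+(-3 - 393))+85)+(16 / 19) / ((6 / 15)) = 326874 / 703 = 464.97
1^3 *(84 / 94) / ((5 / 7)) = 294 / 235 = 1.25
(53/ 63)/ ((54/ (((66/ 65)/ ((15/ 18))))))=1166/ 61425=0.02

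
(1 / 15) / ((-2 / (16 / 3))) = -8 / 45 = -0.18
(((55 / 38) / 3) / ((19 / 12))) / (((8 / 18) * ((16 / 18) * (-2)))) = -4455 / 11552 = -0.39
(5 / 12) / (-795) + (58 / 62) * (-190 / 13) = -10513483 / 768924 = -13.67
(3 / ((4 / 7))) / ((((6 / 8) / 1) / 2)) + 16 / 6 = 50 / 3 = 16.67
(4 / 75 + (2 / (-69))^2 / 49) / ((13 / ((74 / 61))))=0.00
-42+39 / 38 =-1557 / 38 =-40.97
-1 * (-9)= 9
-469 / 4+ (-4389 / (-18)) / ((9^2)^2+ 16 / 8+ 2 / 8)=-36926267 / 315036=-117.21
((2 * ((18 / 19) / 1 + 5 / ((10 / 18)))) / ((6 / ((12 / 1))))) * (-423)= -319788 / 19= -16830.95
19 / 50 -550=-27481 / 50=-549.62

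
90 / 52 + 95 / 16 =1595 / 208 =7.67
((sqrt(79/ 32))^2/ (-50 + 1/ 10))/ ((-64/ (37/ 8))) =14615/ 4087808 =0.00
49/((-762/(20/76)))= -245/14478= -0.02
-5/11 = -0.45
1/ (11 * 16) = 1/ 176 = 0.01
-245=-245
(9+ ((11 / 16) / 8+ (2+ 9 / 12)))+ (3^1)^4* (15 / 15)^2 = 11883 / 128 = 92.84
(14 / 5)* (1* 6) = 84 / 5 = 16.80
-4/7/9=-4/63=-0.06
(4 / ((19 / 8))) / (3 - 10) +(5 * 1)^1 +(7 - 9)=367 / 133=2.76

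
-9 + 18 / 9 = -7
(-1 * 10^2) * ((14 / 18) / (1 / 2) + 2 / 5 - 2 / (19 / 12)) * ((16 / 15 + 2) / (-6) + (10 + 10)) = -2076736 / 1539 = -1349.41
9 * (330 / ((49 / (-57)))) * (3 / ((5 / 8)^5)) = -3328376832 / 30625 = -108681.69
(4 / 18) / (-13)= -2 / 117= -0.02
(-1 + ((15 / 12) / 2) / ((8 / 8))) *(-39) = 117 / 8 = 14.62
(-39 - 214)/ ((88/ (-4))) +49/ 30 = 197/ 15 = 13.13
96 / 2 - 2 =46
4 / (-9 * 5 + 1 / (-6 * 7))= -168 / 1891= -0.09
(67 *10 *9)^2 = 36360900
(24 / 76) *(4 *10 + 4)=264 / 19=13.89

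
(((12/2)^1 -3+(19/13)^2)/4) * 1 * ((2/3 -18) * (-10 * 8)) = 69440/39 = 1780.51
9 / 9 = 1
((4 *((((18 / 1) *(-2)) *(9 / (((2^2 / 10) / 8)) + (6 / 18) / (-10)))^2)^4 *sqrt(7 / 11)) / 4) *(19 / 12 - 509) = -1256533274121091589952236000000000.00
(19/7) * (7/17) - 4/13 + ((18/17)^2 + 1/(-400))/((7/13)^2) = 7015083/1502800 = 4.67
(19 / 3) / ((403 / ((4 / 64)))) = 0.00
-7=-7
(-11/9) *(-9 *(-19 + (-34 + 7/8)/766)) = -209.48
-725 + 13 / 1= -712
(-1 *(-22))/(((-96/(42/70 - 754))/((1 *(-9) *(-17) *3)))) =6339861/80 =79248.26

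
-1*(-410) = 410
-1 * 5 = -5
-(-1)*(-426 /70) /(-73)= 213 /2555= 0.08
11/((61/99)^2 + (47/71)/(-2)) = 15309162/67735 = 226.02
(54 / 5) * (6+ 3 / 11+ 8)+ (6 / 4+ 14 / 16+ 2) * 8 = 10403 / 55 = 189.15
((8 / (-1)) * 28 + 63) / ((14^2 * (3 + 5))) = -23 / 224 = -0.10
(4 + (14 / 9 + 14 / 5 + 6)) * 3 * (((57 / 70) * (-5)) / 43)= -6137 / 1505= -4.08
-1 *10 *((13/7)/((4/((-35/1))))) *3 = 975/2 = 487.50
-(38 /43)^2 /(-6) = 0.13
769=769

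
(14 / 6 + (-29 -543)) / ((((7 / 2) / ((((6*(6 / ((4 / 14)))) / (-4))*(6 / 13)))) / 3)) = 92286 / 13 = 7098.92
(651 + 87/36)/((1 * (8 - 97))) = -7841/1068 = -7.34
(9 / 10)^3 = 729 / 1000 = 0.73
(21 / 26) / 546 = 1 / 676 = 0.00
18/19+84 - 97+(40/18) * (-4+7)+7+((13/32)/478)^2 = 1.61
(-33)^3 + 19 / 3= -107792 / 3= -35930.67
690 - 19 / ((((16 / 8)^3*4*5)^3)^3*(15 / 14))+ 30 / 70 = 2490909232988159999999069 / 3607772528640000000000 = 690.43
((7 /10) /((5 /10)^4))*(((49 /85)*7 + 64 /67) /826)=113684 /1680025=0.07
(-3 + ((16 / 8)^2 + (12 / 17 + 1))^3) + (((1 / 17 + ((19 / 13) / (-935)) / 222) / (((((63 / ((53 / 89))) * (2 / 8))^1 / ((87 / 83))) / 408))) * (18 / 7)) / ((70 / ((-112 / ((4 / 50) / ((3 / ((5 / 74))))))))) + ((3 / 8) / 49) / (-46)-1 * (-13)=-1975.90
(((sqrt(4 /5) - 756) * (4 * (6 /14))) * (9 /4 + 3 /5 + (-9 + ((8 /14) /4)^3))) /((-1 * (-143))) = 13662756 /245245 - 253014 * sqrt(5) /8583575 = 55.64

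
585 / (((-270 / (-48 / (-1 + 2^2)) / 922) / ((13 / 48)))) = 77909 / 9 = 8656.56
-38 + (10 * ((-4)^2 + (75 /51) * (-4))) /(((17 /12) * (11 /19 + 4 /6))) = 396758 /20519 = 19.34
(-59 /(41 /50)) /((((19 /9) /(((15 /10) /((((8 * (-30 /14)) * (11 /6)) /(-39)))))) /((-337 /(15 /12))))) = 146557593 /8569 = 17103.23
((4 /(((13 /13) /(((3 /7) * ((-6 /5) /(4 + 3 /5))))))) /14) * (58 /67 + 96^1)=-233640 /75509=-3.09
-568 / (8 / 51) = -3621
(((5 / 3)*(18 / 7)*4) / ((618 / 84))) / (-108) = -20 / 927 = -0.02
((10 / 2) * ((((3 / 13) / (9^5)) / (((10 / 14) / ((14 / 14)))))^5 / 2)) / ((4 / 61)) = 1025227 / 5484578138766893482351276995000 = 0.00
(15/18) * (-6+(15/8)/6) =-455/96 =-4.74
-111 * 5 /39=-14.23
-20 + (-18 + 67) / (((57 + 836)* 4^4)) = -4572111 / 228608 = -20.00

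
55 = 55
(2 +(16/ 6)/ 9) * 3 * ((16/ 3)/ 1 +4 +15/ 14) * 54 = 27094/ 7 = 3870.57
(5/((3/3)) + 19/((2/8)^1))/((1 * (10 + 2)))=27/4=6.75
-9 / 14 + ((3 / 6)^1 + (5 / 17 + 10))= 1208 / 119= 10.15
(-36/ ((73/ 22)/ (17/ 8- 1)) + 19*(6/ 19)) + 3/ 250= -113031/ 18250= -6.19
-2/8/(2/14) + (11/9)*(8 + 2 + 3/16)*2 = 1667/72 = 23.15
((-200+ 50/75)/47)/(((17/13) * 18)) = -3887/21573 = -0.18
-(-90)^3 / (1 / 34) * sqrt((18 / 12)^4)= 55768500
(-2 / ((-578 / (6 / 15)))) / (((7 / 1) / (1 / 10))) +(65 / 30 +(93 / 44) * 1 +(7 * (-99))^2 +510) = 3209527583107 / 6675900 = 480763.28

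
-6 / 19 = -0.32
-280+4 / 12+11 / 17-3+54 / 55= -788311 / 2805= -281.04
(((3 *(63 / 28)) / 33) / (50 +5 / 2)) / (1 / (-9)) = -27 / 770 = -0.04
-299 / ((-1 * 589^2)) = 299 / 346921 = 0.00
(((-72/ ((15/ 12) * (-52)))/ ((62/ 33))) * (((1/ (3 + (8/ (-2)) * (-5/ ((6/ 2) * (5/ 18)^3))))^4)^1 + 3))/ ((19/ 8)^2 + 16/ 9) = 96288643697155666944/ 403852554102584588495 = 0.24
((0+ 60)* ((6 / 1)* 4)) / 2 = 720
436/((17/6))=2616/17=153.88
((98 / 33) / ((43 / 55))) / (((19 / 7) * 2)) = 1715 / 2451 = 0.70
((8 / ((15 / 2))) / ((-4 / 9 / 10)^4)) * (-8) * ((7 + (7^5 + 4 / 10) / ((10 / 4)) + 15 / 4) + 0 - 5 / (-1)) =-14737558770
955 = 955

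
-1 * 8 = -8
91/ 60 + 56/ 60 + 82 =1689/ 20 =84.45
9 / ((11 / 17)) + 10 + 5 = 318 / 11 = 28.91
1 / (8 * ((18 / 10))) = 5 / 72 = 0.07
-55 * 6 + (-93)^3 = -804687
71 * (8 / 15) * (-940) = -106784 / 3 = -35594.67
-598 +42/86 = -25693/43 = -597.51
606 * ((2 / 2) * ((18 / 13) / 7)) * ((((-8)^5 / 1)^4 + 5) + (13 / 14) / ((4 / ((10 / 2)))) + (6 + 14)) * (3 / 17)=40630372802658650629377 / 1666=24387978873144448156.89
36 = 36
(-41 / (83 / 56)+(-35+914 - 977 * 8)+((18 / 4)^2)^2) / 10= -8704509 / 13280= -655.46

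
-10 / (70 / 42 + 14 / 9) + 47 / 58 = -133 / 58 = -2.29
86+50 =136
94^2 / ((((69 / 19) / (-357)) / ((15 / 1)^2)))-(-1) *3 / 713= -139347917097 / 713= -195438873.91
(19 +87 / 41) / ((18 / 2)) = 866 / 369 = 2.35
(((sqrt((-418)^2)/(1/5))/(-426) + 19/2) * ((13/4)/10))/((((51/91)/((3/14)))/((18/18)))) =330733/579360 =0.57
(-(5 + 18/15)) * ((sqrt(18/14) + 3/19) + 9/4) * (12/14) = -17019/1330 - 558 * sqrt(7)/245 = -18.82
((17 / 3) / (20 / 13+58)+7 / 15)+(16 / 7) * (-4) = -697379 / 81270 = -8.58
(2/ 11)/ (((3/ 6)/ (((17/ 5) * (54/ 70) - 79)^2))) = 714599824/ 336875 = 2121.26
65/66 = 0.98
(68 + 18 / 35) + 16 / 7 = 354 / 5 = 70.80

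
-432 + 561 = 129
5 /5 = 1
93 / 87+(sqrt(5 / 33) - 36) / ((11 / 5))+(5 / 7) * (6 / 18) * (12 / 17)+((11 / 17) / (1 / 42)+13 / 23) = 5 * sqrt(165) / 363+11014268 / 873103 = 12.79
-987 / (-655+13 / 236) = 33276 / 22081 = 1.51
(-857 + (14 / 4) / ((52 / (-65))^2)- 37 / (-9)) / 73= -244057 / 21024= -11.61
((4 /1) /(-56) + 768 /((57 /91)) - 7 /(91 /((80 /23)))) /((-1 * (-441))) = 97490095 /35074494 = 2.78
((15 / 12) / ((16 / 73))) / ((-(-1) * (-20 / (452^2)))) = -932137 / 16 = -58258.56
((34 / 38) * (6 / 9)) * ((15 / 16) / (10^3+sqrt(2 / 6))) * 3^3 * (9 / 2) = 7745625 / 113999962 - 20655 * sqrt(3) / 911999696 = 0.07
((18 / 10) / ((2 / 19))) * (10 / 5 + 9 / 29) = 11457 / 290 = 39.51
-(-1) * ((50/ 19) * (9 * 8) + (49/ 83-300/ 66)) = 3218191/ 17347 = 185.52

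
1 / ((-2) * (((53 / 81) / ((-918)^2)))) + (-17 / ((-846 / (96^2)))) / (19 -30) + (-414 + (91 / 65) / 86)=-7592587982193 / 11782430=-644399.16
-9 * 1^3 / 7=-9 / 7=-1.29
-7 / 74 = -0.09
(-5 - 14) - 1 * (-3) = -16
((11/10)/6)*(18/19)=33/190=0.17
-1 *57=-57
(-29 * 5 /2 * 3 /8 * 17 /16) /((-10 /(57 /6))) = 28101 /1024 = 27.44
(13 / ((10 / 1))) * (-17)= -22.10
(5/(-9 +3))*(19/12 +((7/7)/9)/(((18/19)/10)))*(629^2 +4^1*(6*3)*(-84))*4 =-1739532745/486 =-3579285.48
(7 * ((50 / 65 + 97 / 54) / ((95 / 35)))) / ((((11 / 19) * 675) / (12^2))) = 705992 / 289575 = 2.44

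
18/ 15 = 6/ 5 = 1.20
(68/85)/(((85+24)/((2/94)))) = 4/25615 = 0.00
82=82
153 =153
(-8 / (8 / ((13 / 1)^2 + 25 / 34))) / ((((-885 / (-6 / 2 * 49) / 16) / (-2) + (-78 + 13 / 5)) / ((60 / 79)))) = 452446400 / 265292191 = 1.71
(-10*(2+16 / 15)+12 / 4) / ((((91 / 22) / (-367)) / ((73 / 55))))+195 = 4713481 / 1365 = 3453.10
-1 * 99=-99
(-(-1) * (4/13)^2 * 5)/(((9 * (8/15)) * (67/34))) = 1700/33969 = 0.05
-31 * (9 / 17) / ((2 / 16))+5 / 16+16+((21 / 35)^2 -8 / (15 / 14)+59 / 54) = -22214809 / 183600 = -121.00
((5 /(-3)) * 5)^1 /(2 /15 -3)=125 /43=2.91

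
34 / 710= 0.05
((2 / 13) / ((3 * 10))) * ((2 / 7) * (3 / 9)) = 2 / 4095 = 0.00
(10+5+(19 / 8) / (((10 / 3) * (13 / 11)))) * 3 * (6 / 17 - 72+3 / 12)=-47269251 / 14144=-3342.00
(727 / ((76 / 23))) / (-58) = -3.79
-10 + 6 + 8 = 4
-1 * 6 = -6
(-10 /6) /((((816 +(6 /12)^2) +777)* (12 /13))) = -65 /57357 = -0.00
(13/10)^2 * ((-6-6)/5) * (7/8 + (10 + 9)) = -80613/1000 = -80.61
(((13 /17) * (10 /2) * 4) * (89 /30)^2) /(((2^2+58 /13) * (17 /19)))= 25434331 /1430550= 17.78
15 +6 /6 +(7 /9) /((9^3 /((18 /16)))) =93319 /5832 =16.00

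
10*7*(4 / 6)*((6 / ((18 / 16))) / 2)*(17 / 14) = 1360 / 9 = 151.11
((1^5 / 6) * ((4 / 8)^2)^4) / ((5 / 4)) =1 / 1920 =0.00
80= 80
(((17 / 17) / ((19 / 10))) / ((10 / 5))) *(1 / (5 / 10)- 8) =-30 / 19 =-1.58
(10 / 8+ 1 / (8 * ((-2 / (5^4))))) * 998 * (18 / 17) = -2717055 / 68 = -39956.69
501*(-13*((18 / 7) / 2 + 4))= -240981 / 7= -34425.86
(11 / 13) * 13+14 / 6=40 / 3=13.33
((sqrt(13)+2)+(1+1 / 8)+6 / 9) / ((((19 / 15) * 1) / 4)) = 60 * sqrt(13) / 19+455 / 38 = 23.36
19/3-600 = -1781/3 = -593.67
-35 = -35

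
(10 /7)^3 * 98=2000 /7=285.71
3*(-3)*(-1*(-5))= -45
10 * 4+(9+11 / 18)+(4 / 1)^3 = 2045 / 18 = 113.61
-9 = -9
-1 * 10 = -10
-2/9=-0.22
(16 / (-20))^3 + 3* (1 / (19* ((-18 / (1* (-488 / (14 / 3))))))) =6738 / 16625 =0.41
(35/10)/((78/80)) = 140/39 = 3.59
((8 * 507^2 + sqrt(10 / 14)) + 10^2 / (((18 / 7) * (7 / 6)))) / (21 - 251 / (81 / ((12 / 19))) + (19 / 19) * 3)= 513 * sqrt(35) / 79156 + 263736549 / 2827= 93292.06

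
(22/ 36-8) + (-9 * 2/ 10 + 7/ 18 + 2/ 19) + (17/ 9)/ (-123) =-915997/ 105165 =-8.71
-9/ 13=-0.69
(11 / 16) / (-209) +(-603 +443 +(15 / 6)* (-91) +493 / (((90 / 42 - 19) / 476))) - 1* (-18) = -256314163 / 17936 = -14290.49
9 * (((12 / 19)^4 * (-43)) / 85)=-0.72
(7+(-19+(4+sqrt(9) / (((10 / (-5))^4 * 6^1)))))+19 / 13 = -2707 / 416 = -6.51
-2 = -2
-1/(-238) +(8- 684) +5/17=-160817/238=-675.70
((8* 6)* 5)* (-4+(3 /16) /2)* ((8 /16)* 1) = -1875 /4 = -468.75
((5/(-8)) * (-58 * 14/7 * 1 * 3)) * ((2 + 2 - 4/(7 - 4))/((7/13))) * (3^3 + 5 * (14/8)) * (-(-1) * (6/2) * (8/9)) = 2156440/21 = 102687.62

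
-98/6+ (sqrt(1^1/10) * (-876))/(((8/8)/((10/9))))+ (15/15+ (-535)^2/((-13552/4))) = -292 * sqrt(10)/3 - 1014523/10164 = -407.61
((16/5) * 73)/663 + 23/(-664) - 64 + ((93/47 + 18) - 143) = -186.70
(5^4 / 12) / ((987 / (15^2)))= 11.87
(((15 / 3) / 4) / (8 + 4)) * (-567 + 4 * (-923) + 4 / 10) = -21293 / 48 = -443.60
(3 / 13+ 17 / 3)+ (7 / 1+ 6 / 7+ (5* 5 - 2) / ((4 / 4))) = 10034 / 273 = 36.75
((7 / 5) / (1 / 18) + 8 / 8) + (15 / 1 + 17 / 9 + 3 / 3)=44.09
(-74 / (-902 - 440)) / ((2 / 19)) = 703 / 1342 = 0.52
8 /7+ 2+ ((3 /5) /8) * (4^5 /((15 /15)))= 2798 /35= 79.94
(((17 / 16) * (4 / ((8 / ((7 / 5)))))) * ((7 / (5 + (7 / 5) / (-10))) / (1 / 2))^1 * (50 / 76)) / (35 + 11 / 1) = 104125 / 3398112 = 0.03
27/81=0.33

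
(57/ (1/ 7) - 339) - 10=50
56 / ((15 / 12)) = 224 / 5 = 44.80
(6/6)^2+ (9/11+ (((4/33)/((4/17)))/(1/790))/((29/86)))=1156720/957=1208.69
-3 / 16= -0.19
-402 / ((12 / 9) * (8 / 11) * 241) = -6633 / 3856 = -1.72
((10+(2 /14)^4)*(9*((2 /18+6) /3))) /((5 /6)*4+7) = 1320605 /74431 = 17.74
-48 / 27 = -16 / 9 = -1.78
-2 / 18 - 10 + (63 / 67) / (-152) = -10.12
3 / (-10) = -3 / 10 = -0.30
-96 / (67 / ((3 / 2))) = -2.15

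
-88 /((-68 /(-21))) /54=-77 /153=-0.50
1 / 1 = 1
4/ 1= 4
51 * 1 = 51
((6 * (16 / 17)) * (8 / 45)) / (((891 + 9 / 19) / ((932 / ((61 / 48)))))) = 36265984 / 43911765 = 0.83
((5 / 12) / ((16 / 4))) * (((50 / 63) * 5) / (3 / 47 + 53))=29375 / 3770928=0.01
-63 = -63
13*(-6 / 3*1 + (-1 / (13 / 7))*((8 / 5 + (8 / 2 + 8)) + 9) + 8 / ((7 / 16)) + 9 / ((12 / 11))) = 22507 / 140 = 160.76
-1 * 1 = -1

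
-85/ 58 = -1.47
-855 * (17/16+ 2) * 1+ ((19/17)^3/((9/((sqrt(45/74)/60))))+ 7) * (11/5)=-208243/80+ 75449 * sqrt(370)/327205800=-2603.03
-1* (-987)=987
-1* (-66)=66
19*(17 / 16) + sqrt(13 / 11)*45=323 / 16 + 45*sqrt(143) / 11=69.11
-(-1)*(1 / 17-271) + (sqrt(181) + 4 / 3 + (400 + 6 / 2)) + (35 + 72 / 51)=sqrt(181) + 8660 / 51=183.26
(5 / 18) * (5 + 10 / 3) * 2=125 / 27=4.63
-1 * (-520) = 520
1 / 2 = 0.50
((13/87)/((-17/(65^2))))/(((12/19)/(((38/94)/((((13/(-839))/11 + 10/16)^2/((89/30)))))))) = -240489737756445320/1326166450986177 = -181.34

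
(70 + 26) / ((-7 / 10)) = -960 / 7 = -137.14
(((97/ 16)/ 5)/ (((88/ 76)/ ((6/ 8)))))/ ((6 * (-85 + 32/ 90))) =-16587/ 10726144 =-0.00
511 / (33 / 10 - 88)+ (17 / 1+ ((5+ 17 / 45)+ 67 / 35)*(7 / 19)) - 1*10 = 3.65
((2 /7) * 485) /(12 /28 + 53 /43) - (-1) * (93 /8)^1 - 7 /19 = 359771 /3800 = 94.68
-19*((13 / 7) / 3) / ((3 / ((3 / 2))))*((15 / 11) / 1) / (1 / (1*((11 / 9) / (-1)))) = 1235 / 126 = 9.80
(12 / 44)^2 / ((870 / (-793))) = -2379 / 35090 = -0.07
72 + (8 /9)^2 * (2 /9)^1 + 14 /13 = 694214 /9477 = 73.25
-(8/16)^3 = -1/8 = -0.12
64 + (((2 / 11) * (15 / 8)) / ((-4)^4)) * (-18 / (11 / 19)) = 3962363 / 61952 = 63.96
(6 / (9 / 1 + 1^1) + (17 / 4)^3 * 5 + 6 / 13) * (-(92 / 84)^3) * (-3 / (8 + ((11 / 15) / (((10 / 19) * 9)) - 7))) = 292216238205 / 222450592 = 1313.62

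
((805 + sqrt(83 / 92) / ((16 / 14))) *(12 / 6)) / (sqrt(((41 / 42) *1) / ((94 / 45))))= 7 *sqrt(202335) *(sqrt(1909) + 42320) / 56580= 2357.57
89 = 89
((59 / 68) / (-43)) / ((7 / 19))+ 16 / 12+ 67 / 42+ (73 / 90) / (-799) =17766067 / 6184260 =2.87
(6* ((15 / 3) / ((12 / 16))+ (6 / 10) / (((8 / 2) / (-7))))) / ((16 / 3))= 1011 / 160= 6.32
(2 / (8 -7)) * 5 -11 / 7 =59 / 7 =8.43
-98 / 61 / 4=-0.40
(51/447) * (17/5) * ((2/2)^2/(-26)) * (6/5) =-867/48425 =-0.02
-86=-86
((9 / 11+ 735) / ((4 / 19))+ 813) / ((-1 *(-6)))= 718.02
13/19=0.68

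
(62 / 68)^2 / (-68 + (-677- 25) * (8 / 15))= -4805 / 2557072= -0.00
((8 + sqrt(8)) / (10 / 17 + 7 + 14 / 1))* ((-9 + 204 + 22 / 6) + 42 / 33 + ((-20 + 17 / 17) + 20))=225454* sqrt(2) / 12111 + 901816 / 12111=100.79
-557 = -557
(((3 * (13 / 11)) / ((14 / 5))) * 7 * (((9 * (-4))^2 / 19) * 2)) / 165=16848 / 2299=7.33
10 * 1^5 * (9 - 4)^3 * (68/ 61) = 1393.44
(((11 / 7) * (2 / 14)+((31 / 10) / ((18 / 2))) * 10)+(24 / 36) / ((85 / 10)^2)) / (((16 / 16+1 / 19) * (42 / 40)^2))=178135640 / 56205009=3.17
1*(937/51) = 937/51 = 18.37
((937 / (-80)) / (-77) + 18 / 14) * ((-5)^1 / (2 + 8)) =-8857 / 12320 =-0.72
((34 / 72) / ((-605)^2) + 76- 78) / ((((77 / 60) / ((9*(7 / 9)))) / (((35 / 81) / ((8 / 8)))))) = -184476481 / 39135393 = -4.71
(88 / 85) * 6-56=-4232 / 85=-49.79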